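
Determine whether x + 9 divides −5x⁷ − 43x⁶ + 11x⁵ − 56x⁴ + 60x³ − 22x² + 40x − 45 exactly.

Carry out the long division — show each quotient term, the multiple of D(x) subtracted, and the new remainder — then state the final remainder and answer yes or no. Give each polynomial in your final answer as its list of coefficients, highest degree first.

Step 1: lead(−5x⁷ − 43x⁶ + 11x⁵ − 56x⁴ + 60x³ − 22x² + 40x − 45) ÷ lead(D) = −5x⁷ ÷ x = −5x⁶. Subtract (−5x⁶)·D = −5x⁷ − 45x⁶. Remainder: 2x⁶ + 11x⁵ − 56x⁴ + 60x³ − 22x² + 40x − 45.
Step 2: lead(2x⁶ + 11x⁵ − 56x⁴ + 60x³ − 22x² + 40x − 45) ÷ lead(D) = 2x⁶ ÷ x = 2x⁵. Subtract (2x⁵)·D = 2x⁶ + 18x⁵. Remainder: −7x⁵ − 56x⁴ + 60x³ − 22x² + 40x − 45.
Step 3: lead(−7x⁵ − 56x⁴ + 60x³ − 22x² + 40x − 45) ÷ lead(D) = −7x⁵ ÷ x = −7x⁴. Subtract (−7x⁴)·D = −7x⁵ − 63x⁴. Remainder: 7x⁴ + 60x³ − 22x² + 40x − 45.
Step 4: lead(7x⁴ + 60x³ − 22x² + 40x − 45) ÷ lead(D) = 7x⁴ ÷ x = 7x³. Subtract (7x³)·D = 7x⁴ + 63x³. Remainder: −3x³ − 22x² + 40x − 45.
Step 5: lead(−3x³ − 22x² + 40x − 45) ÷ lead(D) = −3x³ ÷ x = −3x². Subtract (−3x²)·D = −3x³ − 27x². Remainder: 5x² + 40x − 45.
Step 6: lead(5x² + 40x − 45) ÷ lead(D) = 5x² ÷ x = 5x. Subtract (5x)·D = 5x² + 45x. Remainder: −5x − 45.
Step 7: lead(−5x − 45) ÷ lead(D) = −5x ÷ x = −5. Subtract (−5)·D = −5x − 45. Remainder: 0.

R = [0], so D(x) is a factor of P(x). yes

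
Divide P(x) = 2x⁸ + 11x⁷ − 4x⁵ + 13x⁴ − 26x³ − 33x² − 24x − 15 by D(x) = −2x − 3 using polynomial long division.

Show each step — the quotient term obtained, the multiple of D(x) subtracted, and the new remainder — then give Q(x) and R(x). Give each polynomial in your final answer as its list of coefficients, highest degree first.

Step 1: lead(2x⁸ + 11x⁷ − 4x⁵ + 13x⁴ − 26x³ − 33x² − 24x − 15) ÷ lead(D) = 2x⁸ ÷ −2x = −x⁷. Subtract (−x⁷)·D = 2x⁸ + 3x⁷. Remainder: 8x⁷ − 4x⁵ + 13x⁴ − 26x³ − 33x² − 24x − 15.
Step 2: lead(8x⁷ − 4x⁵ + 13x⁴ − 26x³ − 33x² − 24x − 15) ÷ lead(D) = 8x⁷ ÷ −2x = −4x⁶. Subtract (−4x⁶)·D = 8x⁷ + 12x⁶. Remainder: −12x⁶ − 4x⁵ + 13x⁴ − 26x³ − 33x² − 24x − 15.
Step 3: lead(−12x⁶ − 4x⁵ + 13x⁴ − 26x³ − 33x² − 24x − 15) ÷ lead(D) = −12x⁶ ÷ −2x = 6x⁵. Subtract (6x⁵)·D = −12x⁶ − 18x⁵. Remainder: 14x⁵ + 13x⁴ − 26x³ − 33x² − 24x − 15.
Step 4: lead(14x⁵ + 13x⁴ − 26x³ − 33x² − 24x − 15) ÷ lead(D) = 14x⁵ ÷ −2x = −7x⁴. Subtract (−7x⁴)·D = 14x⁵ + 21x⁴. Remainder: −8x⁴ − 26x³ − 33x² − 24x − 15.
Step 5: lead(−8x⁴ − 26x³ − 33x² − 24x − 15) ÷ lead(D) = −8x⁴ ÷ −2x = 4x³. Subtract (4x³)·D = −8x⁴ − 12x³. Remainder: −14x³ − 33x² − 24x − 15.
Step 6: lead(−14x³ − 33x² − 24x − 15) ÷ lead(D) = −14x³ ÷ −2x = 7x². Subtract (7x²)·D = −14x³ − 21x². Remainder: −12x² − 24x − 15.
Step 7: lead(−12x² − 24x − 15) ÷ lead(D) = −12x² ÷ −2x = 6x. Subtract (6x)·D = −12x² − 18x. Remainder: −6x − 15.
Step 8: lead(−6x − 15) ÷ lead(D) = −6x ÷ −2x = 3. Subtract (3)·D = −6x − 9. Remainder: −6.

Q = [-1, -4, 6, -7, 4, 7, 6, 3]; R = [-6]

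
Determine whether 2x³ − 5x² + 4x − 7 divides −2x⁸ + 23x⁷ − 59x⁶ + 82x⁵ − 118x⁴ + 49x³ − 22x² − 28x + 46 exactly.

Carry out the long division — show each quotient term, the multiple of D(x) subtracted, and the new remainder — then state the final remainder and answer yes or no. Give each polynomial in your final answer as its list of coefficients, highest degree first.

Step 1: lead(−2x⁸ + 23x⁷ − 59x⁶ + 82x⁵ − 118x⁴ + 49x³ − 22x² − 28x + 46) ÷ lead(D) = −2x⁸ ÷ 2x³ = −x⁵. Subtract (−x⁵)·D = −2x⁸ + 5x⁷ − 4x⁶ + 7x⁵. Remainder: 18x⁷ − 55x⁶ + 75x⁵ − 118x⁴ + 49x³ − 22x² − 28x + 46.
Step 2: lead(18x⁷ − 55x⁶ + 75x⁵ − 118x⁴ + 49x³ − 22x² − 28x + 46) ÷ lead(D) = 18x⁷ ÷ 2x³ = 9x⁴. Subtract (9x⁴)·D = 18x⁷ − 45x⁶ + 36x⁵ − 63x⁴. Remainder: −10x⁶ + 39x⁵ − 55x⁴ + 49x³ − 22x² − 28x + 46.
Step 3: lead(−10x⁶ + 39x⁵ − 55x⁴ + 49x³ − 22x² − 28x + 46) ÷ lead(D) = −10x⁶ ÷ 2x³ = −5x³. Subtract (−5x³)·D = −10x⁶ + 25x⁵ − 20x⁴ + 35x³. Remainder: 14x⁵ − 35x⁴ + 14x³ − 22x² − 28x + 46.
Step 4: lead(14x⁵ − 35x⁴ + 14x³ − 22x² − 28x + 46) ÷ lead(D) = 14x⁵ ÷ 2x³ = 7x². Subtract (7x²)·D = 14x⁵ − 35x⁴ + 28x³ − 49x². Remainder: −14x³ + 27x² − 28x + 46.
Step 5: lead(−14x³ + 27x² − 28x + 46) ÷ lead(D) = −14x³ ÷ 2x³ = −7. Subtract (−7)·D = −14x³ + 35x² − 28x + 49. Remainder: −8x² − 3.

R = [-8, 0, -3], so D(x) is not a factor of P(x). no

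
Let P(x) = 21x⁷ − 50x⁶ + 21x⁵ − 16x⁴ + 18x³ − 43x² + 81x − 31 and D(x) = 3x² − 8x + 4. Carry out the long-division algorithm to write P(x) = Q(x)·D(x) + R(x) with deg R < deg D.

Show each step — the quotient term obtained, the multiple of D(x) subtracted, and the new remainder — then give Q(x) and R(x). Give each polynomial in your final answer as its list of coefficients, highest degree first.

Step 1: lead(21x⁷ − 50x⁶ + 21x⁵ − 16x⁴ + 18x³ − 43x² + 81x − 31) ÷ lead(D) = 21x⁷ ÷ 3x² = 7x⁵. Subtract (7x⁵)·D = 21x⁷ − 56x⁶ + 28x⁵. Remainder: 6x⁶ − 7x⁵ − 16x⁴ + 18x³ − 43x² + 81x − 31.
Step 2: lead(6x⁶ − 7x⁵ − 16x⁴ + 18x³ − 43x² + 81x − 31) ÷ lead(D) = 6x⁶ ÷ 3x² = 2x⁴. Subtract (2x⁴)·D = 6x⁶ − 16x⁵ + 8x⁴. Remainder: 9x⁵ − 24x⁴ + 18x³ − 43x² + 81x − 31.
Step 3: lead(9x⁵ − 24x⁴ + 18x³ − 43x² + 81x − 31) ÷ lead(D) = 9x⁵ ÷ 3x² = 3x³. Subtract (3x³)·D = 9x⁵ − 24x⁴ + 12x³. Remainder: 6x³ − 43x² + 81x − 31.
Step 4: lead(6x³ − 43x² + 81x − 31) ÷ lead(D) = 6x³ ÷ 3x² = 2x. Subtract (2x)·D = 6x³ − 16x² + 8x. Remainder: −27x² + 73x − 31.
Step 5: lead(−27x² + 73x − 31) ÷ lead(D) = −27x² ÷ 3x² = −9. Subtract (−9)·D = −27x² + 72x − 36. Remainder: x + 5.

Q = [7, 2, 3, 0, 2, -9]; R = [1, 5]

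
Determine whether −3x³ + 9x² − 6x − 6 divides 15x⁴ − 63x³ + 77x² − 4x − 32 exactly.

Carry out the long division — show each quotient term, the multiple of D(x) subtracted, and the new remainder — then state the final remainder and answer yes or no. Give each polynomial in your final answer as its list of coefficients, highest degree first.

Step 1: lead(15x⁴ − 63x³ + 77x² − 4x − 32) ÷ lead(D) = 15x⁴ ÷ −3x³ = −5x. Subtract (−5x)·D = 15x⁴ − 45x³ + 30x² + 30x. Remainder: −18x³ + 47x² − 34x − 32.
Step 2: lead(−18x³ + 47x² − 34x − 32) ÷ lead(D) = −18x³ ÷ −3x³ = 6. Subtract (6)·D = −18x³ + 54x² − 36x − 36. Remainder: −7x² + 2x + 4.

R = [-7, 2, 4], so D(x) is not a factor of P(x). no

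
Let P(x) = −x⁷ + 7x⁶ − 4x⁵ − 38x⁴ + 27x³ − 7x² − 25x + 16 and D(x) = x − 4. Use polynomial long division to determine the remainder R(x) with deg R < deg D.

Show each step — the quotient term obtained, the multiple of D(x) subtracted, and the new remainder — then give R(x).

Step 1: lead(−x⁷ + 7x⁶ − 4x⁵ − 38x⁴ + 27x³ − 7x² − 25x + 16) ÷ lead(D) = −x⁷ ÷ x = −x⁶. Subtract (−x⁶)·D = −x⁷ + 4x⁶. Remainder: 3x⁶ − 4x⁵ − 38x⁴ + 27x³ − 7x² − 25x + 16.
Step 2: lead(3x⁶ − 4x⁵ − 38x⁴ + 27x³ − 7x² − 25x + 16) ÷ lead(D) = 3x⁶ ÷ x = 3x⁵. Subtract (3x⁵)·D = 3x⁶ − 12x⁵. Remainder: 8x⁵ − 38x⁴ + 27x³ − 7x² − 25x + 16.
Step 3: lead(8x⁵ − 38x⁴ + 27x³ − 7x² − 25x + 16) ÷ lead(D) = 8x⁵ ÷ x = 8x⁴. Subtract (8x⁴)·D = 8x⁵ − 32x⁴. Remainder: −6x⁴ + 27x³ − 7x² − 25x + 16.
Step 4: lead(−6x⁴ + 27x³ − 7x² − 25x + 16) ÷ lead(D) = −6x⁴ ÷ x = −6x³. Subtract (−6x³)·D = −6x⁴ + 24x³. Remainder: 3x³ − 7x² − 25x + 16.
Step 5: lead(3x³ − 7x² − 25x + 16) ÷ lead(D) = 3x³ ÷ x = 3x². Subtract (3x²)·D = 3x³ − 12x². Remainder: 5x² − 25x + 16.
Step 6: lead(5x² − 25x + 16) ÷ lead(D) = 5x² ÷ x = 5x. Subtract (5x)·D = 5x² − 20x. Remainder: −5x + 16.
Step 7: lead(−5x + 16) ÷ lead(D) = −5x ÷ x = −5. Subtract (−5)·D = −5x + 20. Remainder: −4.

R(x) = −4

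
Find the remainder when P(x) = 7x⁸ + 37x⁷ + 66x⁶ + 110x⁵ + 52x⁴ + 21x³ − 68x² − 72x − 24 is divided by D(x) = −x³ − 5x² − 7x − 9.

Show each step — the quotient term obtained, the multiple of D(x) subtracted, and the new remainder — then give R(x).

Step 1: lead(7x⁸ + 37x⁷ + 66x⁶ + 110x⁵ + 52x⁴ + 21x³ − 68x² − 72x − 24) ÷ lead(D) = 7x⁸ ÷ −x³ = −7x⁵. Subtract (−7x⁵)·D = 7x⁸ + 35x⁷ + 49x⁶ + 63x⁵. Remainder: 2x⁷ + 17x⁶ + 47x⁵ + 52x⁴ + 21x³ − 68x² − 72x − 24.
Step 2: lead(2x⁷ + 17x⁶ + 47x⁵ + 52x⁴ + 21x³ − 68x² − 72x − 24) ÷ lead(D) = 2x⁷ ÷ −x³ = −2x⁴. Subtract (−2x⁴)·D = 2x⁷ + 10x⁶ + 14x⁵ + 18x⁴. Remainder: 7x⁶ + 33x⁵ + 34x⁴ + 21x³ − 68x² − 72x − 24.
Step 3: lead(7x⁶ + 33x⁵ + 34x⁴ + 21x³ − 68x² − 72x − 24) ÷ lead(D) = 7x⁶ ÷ −x³ = −7x³. Subtract (−7x³)·D = 7x⁶ + 35x⁵ + 49x⁴ + 63x³. Remainder: −2x⁵ − 15x⁴ − 42x³ − 68x² − 72x − 24.
Step 4: lead(−2x⁵ − 15x⁴ − 42x³ − 68x² − 72x − 24) ÷ lead(D) = −2x⁵ ÷ −x³ = 2x². Subtract (2x²)·D = −2x⁵ − 10x⁴ − 14x³ − 18x². Remainder: −5x⁴ − 28x³ − 50x² − 72x − 24.
Step 5: lead(−5x⁴ − 28x³ − 50x² − 72x − 24) ÷ lead(D) = −5x⁴ ÷ −x³ = 5x. Subtract (5x)·D = −5x⁴ − 25x³ − 35x² − 45x. Remainder: −3x³ − 15x² − 27x − 24.
Step 6: lead(−3x³ − 15x² − 27x − 24) ÷ lead(D) = −3x³ ÷ −x³ = 3. Subtract (3)·D = −3x³ − 15x² − 21x − 27. Remainder: −6x + 3.

R(x) = −6x + 3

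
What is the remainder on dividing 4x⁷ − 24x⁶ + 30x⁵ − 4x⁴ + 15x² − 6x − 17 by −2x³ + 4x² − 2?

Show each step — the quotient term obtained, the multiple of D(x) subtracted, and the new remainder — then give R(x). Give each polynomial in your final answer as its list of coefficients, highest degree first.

Step 1: lead(4x⁷ − 24x⁶ + 30x⁵ − 4x⁴ + 15x² − 6x − 17) ÷ lead(D) = 4x⁷ ÷ −2x³ = −2x⁴. Subtract (−2x⁴)·D = 4x⁷ − 8x⁶ + 4x⁴. Remainder: −16x⁶ + 30x⁵ − 8x⁴ + 15x² − 6x − 17.
Step 2: lead(−16x⁶ + 30x⁵ − 8x⁴ + 15x² − 6x − 17) ÷ lead(D) = −16x⁶ ÷ −2x³ = 8x³. Subtract (8x³)·D = −16x⁶ + 32x⁵ − 16x³. Remainder: −2x⁵ − 8x⁴ + 16x³ + 15x² − 6x − 17.
Step 3: lead(−2x⁵ − 8x⁴ + 16x³ + 15x² − 6x − 17) ÷ lead(D) = −2x⁵ ÷ −2x³ = x². Subtract (x²)·D = −2x⁵ + 4x⁴ − 2x². Remainder: −12x⁴ + 16x³ + 17x² − 6x − 17.
Step 4: lead(−12x⁴ + 16x³ + 17x² − 6x − 17) ÷ lead(D) = −12x⁴ ÷ −2x³ = 6x. Subtract (6x)·D = −12x⁴ + 24x³ − 12x. Remainder: −8x³ + 17x² + 6x − 17.
Step 5: lead(−8x³ + 17x² + 6x − 17) ÷ lead(D) = −8x³ ÷ −2x³ = 4. Subtract (4)·D = −8x³ + 16x² − 8. Remainder: x² + 6x − 9.

R = [1, 6, -9]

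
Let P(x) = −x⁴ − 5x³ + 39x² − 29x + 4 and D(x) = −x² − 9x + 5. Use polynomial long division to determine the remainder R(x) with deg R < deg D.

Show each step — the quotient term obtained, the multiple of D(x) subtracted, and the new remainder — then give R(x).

R(x) = 9x − 6

Step 1: lead(−x⁴ − 5x³ + 39x² − 29x + 4) ÷ lead(D) = −x⁴ ÷ −x² = x². Subtract (x²)·D = −x⁴ − 9x³ + 5x². Remainder: 4x³ + 34x² − 29x + 4.
Step 2: lead(4x³ + 34x² − 29x + 4) ÷ lead(D) = 4x³ ÷ −x² = −4x. Subtract (−4x)·D = 4x³ + 36x² − 20x. Remainder: −2x² − 9x + 4.
Step 3: lead(−2x² − 9x + 4) ÷ lead(D) = −2x² ÷ −x² = 2. Subtract (2)·D = −2x² − 18x + 10. Remainder: 9x − 6.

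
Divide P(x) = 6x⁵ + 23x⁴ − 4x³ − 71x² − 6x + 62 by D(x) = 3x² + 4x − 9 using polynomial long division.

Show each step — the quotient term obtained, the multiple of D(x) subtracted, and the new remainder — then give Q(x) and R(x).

Step 1: lead(6x⁵ + 23x⁴ − 4x³ − 71x² − 6x + 62) ÷ lead(D) = 6x⁵ ÷ 3x² = 2x³. Subtract (2x³)·D = 6x⁵ + 8x⁴ − 18x³. Remainder: 15x⁴ + 14x³ − 71x² − 6x + 62.
Step 2: lead(15x⁴ + 14x³ − 71x² − 6x + 62) ÷ lead(D) = 15x⁴ ÷ 3x² = 5x². Subtract (5x²)·D = 15x⁴ + 20x³ − 45x². Remainder: −6x³ − 26x² − 6x + 62.
Step 3: lead(−6x³ − 26x² − 6x + 62) ÷ lead(D) = −6x³ ÷ 3x² = −2x. Subtract (−2x)·D = −6x³ − 8x² + 18x. Remainder: −18x² − 24x + 62.
Step 4: lead(−18x² − 24x + 62) ÷ lead(D) = −18x² ÷ 3x² = −6. Subtract (−6)·D = −18x² − 24x + 54. Remainder: 8.

Q(x) = 2x³ + 5x² − 2x − 6; R(x) = 8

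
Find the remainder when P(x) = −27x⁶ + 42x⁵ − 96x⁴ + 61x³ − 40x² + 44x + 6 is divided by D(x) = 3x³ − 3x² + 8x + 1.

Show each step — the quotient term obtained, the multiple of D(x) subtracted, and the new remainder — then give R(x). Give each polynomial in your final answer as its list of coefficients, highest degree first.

Step 1: lead(−27x⁶ + 42x⁵ − 96x⁴ + 61x³ − 40x² + 44x + 6) ÷ lead(D) = −27x⁶ ÷ 3x³ = −9x³. Subtract (−9x³)·D = −27x⁶ + 27x⁵ − 72x⁴ − 9x³. Remainder: 15x⁵ − 24x⁴ + 70x³ − 40x² + 44x + 6.
Step 2: lead(15x⁵ − 24x⁴ + 70x³ − 40x² + 44x + 6) ÷ lead(D) = 15x⁵ ÷ 3x³ = 5x². Subtract (5x²)·D = 15x⁵ − 15x⁴ + 40x³ + 5x². Remainder: −9x⁴ + 30x³ − 45x² + 44x + 6.
Step 3: lead(−9x⁴ + 30x³ − 45x² + 44x + 6) ÷ lead(D) = −9x⁴ ÷ 3x³ = −3x. Subtract (−3x)·D = −9x⁴ + 9x³ − 24x² − 3x. Remainder: 21x³ − 21x² + 47x + 6.
Step 4: lead(21x³ − 21x² + 47x + 6) ÷ lead(D) = 21x³ ÷ 3x³ = 7. Subtract (7)·D = 21x³ − 21x² + 56x + 7. Remainder: −9x − 1.

R = [-9, -1]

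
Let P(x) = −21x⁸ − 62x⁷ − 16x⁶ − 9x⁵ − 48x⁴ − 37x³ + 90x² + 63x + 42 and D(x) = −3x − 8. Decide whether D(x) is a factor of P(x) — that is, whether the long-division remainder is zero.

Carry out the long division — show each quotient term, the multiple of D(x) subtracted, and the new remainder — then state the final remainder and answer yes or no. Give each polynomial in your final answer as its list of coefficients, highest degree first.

R = [2], so D(x) is not a factor of P(x). no

Step 1: lead(−21x⁸ − 62x⁷ − 16x⁶ − 9x⁵ − 48x⁴ − 37x³ + 90x² + 63x + 42) ÷ lead(D) = −21x⁸ ÷ −3x = 7x⁷. Subtract (7x⁷)·D = −21x⁸ − 56x⁷. Remainder: −6x⁷ − 16x⁶ − 9x⁵ − 48x⁴ − 37x³ + 90x² + 63x + 42.
Step 2: lead(−6x⁷ − 16x⁶ − 9x⁵ − 48x⁴ − 37x³ + 90x² + 63x + 42) ÷ lead(D) = −6x⁷ ÷ −3x = 2x⁶. Subtract (2x⁶)·D = −6x⁷ − 16x⁶. Remainder: −9x⁵ − 48x⁴ − 37x³ + 90x² + 63x + 42.
Step 3: lead(−9x⁵ − 48x⁴ − 37x³ + 90x² + 63x + 42) ÷ lead(D) = −9x⁵ ÷ −3x = 3x⁴. Subtract (3x⁴)·D = −9x⁵ − 24x⁴. Remainder: −24x⁴ − 37x³ + 90x² + 63x + 42.
Step 4: lead(−24x⁴ − 37x³ + 90x² + 63x + 42) ÷ lead(D) = −24x⁴ ÷ −3x = 8x³. Subtract (8x³)·D = −24x⁴ − 64x³. Remainder: 27x³ + 90x² + 63x + 42.
Step 5: lead(27x³ + 90x² + 63x + 42) ÷ lead(D) = 27x³ ÷ −3x = −9x². Subtract (−9x²)·D = 27x³ + 72x². Remainder: 18x² + 63x + 42.
Step 6: lead(18x² + 63x + 42) ÷ lead(D) = 18x² ÷ −3x = −6x. Subtract (−6x)·D = 18x² + 48x. Remainder: 15x + 42.
Step 7: lead(15x + 42) ÷ lead(D) = 15x ÷ −3x = −5. Subtract (−5)·D = 15x + 40. Remainder: 2.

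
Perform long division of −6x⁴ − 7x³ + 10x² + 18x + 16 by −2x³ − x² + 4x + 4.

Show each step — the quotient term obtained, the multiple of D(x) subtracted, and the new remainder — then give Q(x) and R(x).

Step 1: lead(−6x⁴ − 7x³ + 10x² + 18x + 16) ÷ lead(D) = −6x⁴ ÷ −2x³ = 3x. Subtract (3x)·D = −6x⁴ − 3x³ + 12x² + 12x. Remainder: −4x³ − 2x² + 6x + 16.
Step 2: lead(−4x³ − 2x² + 6x + 16) ÷ lead(D) = −4x³ ÷ −2x³ = 2. Subtract (2)·D = −4x³ − 2x² + 8x + 8. Remainder: −2x + 8.

Q(x) = 3x + 2; R(x) = −2x + 8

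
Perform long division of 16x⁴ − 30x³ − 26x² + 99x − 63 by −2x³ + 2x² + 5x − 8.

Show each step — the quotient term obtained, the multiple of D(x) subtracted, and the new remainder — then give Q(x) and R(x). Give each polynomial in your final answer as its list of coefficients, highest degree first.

Step 1: lead(16x⁴ − 30x³ − 26x² + 99x − 63) ÷ lead(D) = 16x⁴ ÷ −2x³ = −8x. Subtract (−8x)·D = 16x⁴ − 16x³ − 40x² + 64x. Remainder: −14x³ + 14x² + 35x − 63.
Step 2: lead(−14x³ + 14x² + 35x − 63) ÷ lead(D) = −14x³ ÷ −2x³ = 7. Subtract (7)·D = −14x³ + 14x² + 35x − 56. Remainder: −7.

Q = [-8, 7]; R = [-7]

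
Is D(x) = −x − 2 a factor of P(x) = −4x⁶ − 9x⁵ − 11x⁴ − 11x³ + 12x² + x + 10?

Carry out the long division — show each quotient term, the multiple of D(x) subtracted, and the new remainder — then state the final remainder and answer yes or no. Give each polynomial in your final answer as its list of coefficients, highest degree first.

Step 1: lead(−4x⁶ − 9x⁵ − 11x⁴ − 11x³ + 12x² + x + 10) ÷ lead(D) = −4x⁶ ÷ −x = 4x⁵. Subtract (4x⁵)·D = −4x⁶ − 8x⁵. Remainder: −x⁵ − 11x⁴ − 11x³ + 12x² + x + 10.
Step 2: lead(−x⁵ − 11x⁴ − 11x³ + 12x² + x + 10) ÷ lead(D) = −x⁵ ÷ −x = x⁴. Subtract (x⁴)·D = −x⁵ − 2x⁴. Remainder: −9x⁴ − 11x³ + 12x² + x + 10.
Step 3: lead(−9x⁴ − 11x³ + 12x² + x + 10) ÷ lead(D) = −9x⁴ ÷ −x = 9x³. Subtract (9x³)·D = −9x⁴ − 18x³. Remainder: 7x³ + 12x² + x + 10.
Step 4: lead(7x³ + 12x² + x + 10) ÷ lead(D) = 7x³ ÷ −x = −7x². Subtract (−7x²)·D = 7x³ + 14x². Remainder: −2x² + x + 10.
Step 5: lead(−2x² + x + 10) ÷ lead(D) = −2x² ÷ −x = 2x. Subtract (2x)·D = −2x² − 4x. Remainder: 5x + 10.
Step 6: lead(5x + 10) ÷ lead(D) = 5x ÷ −x = −5. Subtract (−5)·D = 5x + 10. Remainder: 0.

R = [0], so D(x) is a factor of P(x). yes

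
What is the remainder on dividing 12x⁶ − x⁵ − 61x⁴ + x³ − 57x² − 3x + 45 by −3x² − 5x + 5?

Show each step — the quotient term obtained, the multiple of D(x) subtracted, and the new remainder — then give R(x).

Step 1: lead(12x⁶ − x⁵ − 61x⁴ + x³ − 57x² − 3x + 45) ÷ lead(D) = 12x⁶ ÷ −3x² = −4x⁴. Subtract (−4x⁴)·D = 12x⁶ + 20x⁵ − 20x⁴. Remainder: −21x⁵ − 41x⁴ + x³ − 57x² − 3x + 45.
Step 2: lead(−21x⁵ − 41x⁴ + x³ − 57x² − 3x + 45) ÷ lead(D) = −21x⁵ ÷ −3x² = 7x³. Subtract (7x³)·D = −21x⁵ − 35x⁴ + 35x³. Remainder: −6x⁴ − 34x³ − 57x² − 3x + 45.
Step 3: lead(−6x⁴ − 34x³ − 57x² − 3x + 45) ÷ lead(D) = −6x⁴ ÷ −3x² = 2x². Subtract (2x²)·D = −6x⁴ − 10x³ + 10x². Remainder: −24x³ − 67x² − 3x + 45.
Step 4: lead(−24x³ − 67x² − 3x + 45) ÷ lead(D) = −24x³ ÷ −3x² = 8x. Subtract (8x)·D = −24x³ − 40x² + 40x. Remainder: −27x² − 43x + 45.
Step 5: lead(−27x² − 43x + 45) ÷ lead(D) = −27x² ÷ −3x² = 9. Subtract (9)·D = −27x² − 45x + 45. Remainder: 2x.

R(x) = 2x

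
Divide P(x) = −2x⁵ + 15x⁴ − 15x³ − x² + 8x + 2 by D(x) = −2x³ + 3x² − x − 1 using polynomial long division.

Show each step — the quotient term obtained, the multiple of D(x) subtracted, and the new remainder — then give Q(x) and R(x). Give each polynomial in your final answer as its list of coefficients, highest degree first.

Q = [1, -6, -2]; R = [0]

Step 1: lead(−2x⁵ + 15x⁴ − 15x³ − x² + 8x + 2) ÷ lead(D) = −2x⁵ ÷ −2x³ = x². Subtract (x²)·D = −2x⁵ + 3x⁴ − x³ − x². Remainder: 12x⁴ − 14x³ + 8x + 2.
Step 2: lead(12x⁴ − 14x³ + 8x + 2) ÷ lead(D) = 12x⁴ ÷ −2x³ = −6x. Subtract (−6x)·D = 12x⁴ − 18x³ + 6x² + 6x. Remainder: 4x³ − 6x² + 2x + 2.
Step 3: lead(4x³ − 6x² + 2x + 2) ÷ lead(D) = 4x³ ÷ −2x³ = −2. Subtract (−2)·D = 4x³ − 6x² + 2x + 2. Remainder: 0.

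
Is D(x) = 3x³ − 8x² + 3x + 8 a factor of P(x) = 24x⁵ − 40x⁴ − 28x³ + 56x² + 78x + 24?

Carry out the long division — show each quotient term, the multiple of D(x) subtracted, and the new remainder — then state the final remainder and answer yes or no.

R(x) = 2x − 8, so D(x) is not a factor of P(x). no

Step 1: lead(24x⁵ − 40x⁴ − 28x³ + 56x² + 78x + 24) ÷ lead(D) = 24x⁵ ÷ 3x³ = 8x². Subtract (8x²)·D = 24x⁵ − 64x⁴ + 24x³ + 64x². Remainder: 24x⁴ − 52x³ − 8x² + 78x + 24.
Step 2: lead(24x⁴ − 52x³ − 8x² + 78x + 24) ÷ lead(D) = 24x⁴ ÷ 3x³ = 8x. Subtract (8x)·D = 24x⁴ − 64x³ + 24x² + 64x. Remainder: 12x³ − 32x² + 14x + 24.
Step 3: lead(12x³ − 32x² + 14x + 24) ÷ lead(D) = 12x³ ÷ 3x³ = 4. Subtract (4)·D = 12x³ − 32x² + 12x + 32. Remainder: 2x − 8.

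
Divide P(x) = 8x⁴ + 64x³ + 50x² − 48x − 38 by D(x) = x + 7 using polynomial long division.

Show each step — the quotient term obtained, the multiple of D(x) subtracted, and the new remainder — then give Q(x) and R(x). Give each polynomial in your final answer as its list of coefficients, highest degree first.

Step 1: lead(8x⁴ + 64x³ + 50x² − 48x − 38) ÷ lead(D) = 8x⁴ ÷ x = 8x³. Subtract (8x³)·D = 8x⁴ + 56x³. Remainder: 8x³ + 50x² − 48x − 38.
Step 2: lead(8x³ + 50x² − 48x − 38) ÷ lead(D) = 8x³ ÷ x = 8x². Subtract (8x²)·D = 8x³ + 56x². Remainder: −6x² − 48x − 38.
Step 3: lead(−6x² − 48x − 38) ÷ lead(D) = −6x² ÷ x = −6x. Subtract (−6x)·D = −6x² − 42x. Remainder: −6x − 38.
Step 4: lead(−6x − 38) ÷ lead(D) = −6x ÷ x = −6. Subtract (−6)·D = −6x − 42. Remainder: 4.

Q = [8, 8, -6, -6]; R = [4]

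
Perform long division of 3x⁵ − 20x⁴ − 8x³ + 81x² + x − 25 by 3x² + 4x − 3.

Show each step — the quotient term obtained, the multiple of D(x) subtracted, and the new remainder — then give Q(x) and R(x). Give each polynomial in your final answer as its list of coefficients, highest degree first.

Q = [1, -8, 9, 7]; R = [-4]

Step 1: lead(3x⁵ − 20x⁴ − 8x³ + 81x² + x − 25) ÷ lead(D) = 3x⁵ ÷ 3x² = x³. Subtract (x³)·D = 3x⁵ + 4x⁴ − 3x³. Remainder: −24x⁴ − 5x³ + 81x² + x − 25.
Step 2: lead(−24x⁴ − 5x³ + 81x² + x − 25) ÷ lead(D) = −24x⁴ ÷ 3x² = −8x². Subtract (−8x²)·D = −24x⁴ − 32x³ + 24x². Remainder: 27x³ + 57x² + x − 25.
Step 3: lead(27x³ + 57x² + x − 25) ÷ lead(D) = 27x³ ÷ 3x² = 9x. Subtract (9x)·D = 27x³ + 36x² − 27x. Remainder: 21x² + 28x − 25.
Step 4: lead(21x² + 28x − 25) ÷ lead(D) = 21x² ÷ 3x² = 7. Subtract (7)·D = 21x² + 28x − 21. Remainder: −4.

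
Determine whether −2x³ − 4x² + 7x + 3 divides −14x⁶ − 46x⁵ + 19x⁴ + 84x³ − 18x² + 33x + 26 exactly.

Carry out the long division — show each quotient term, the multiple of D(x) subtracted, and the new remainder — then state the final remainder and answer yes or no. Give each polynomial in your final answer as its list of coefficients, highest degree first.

R = [8], so D(x) is not a factor of P(x). no

Step 1: lead(−14x⁶ − 46x⁵ + 19x⁴ + 84x³ − 18x² + 33x + 26) ÷ lead(D) = −14x⁶ ÷ −2x³ = 7x³. Subtract (7x³)·D = −14x⁶ − 28x⁵ + 49x⁴ + 21x³. Remainder: −18x⁵ − 30x⁴ + 63x³ − 18x² + 33x + 26.
Step 2: lead(−18x⁵ − 30x⁴ + 63x³ − 18x² + 33x + 26) ÷ lead(D) = −18x⁵ ÷ −2x³ = 9x². Subtract (9x²)·D = −18x⁵ − 36x⁴ + 63x³ + 27x². Remainder: 6x⁴ − 45x² + 33x + 26.
Step 3: lead(6x⁴ − 45x² + 33x + 26) ÷ lead(D) = 6x⁴ ÷ −2x³ = −3x. Subtract (−3x)·D = 6x⁴ + 12x³ − 21x² − 9x. Remainder: −12x³ − 24x² + 42x + 26.
Step 4: lead(−12x³ − 24x² + 42x + 26) ÷ lead(D) = −12x³ ÷ −2x³ = 6. Subtract (6)·D = −12x³ − 24x² + 42x + 18. Remainder: 8.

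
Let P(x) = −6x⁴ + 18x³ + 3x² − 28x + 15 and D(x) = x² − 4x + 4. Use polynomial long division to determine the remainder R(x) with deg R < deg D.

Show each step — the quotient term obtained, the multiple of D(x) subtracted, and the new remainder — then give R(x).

R(x) = 8x + 3

Step 1: lead(−6x⁴ + 18x³ + 3x² − 28x + 15) ÷ lead(D) = −6x⁴ ÷ x² = −6x². Subtract (−6x²)·D = −6x⁴ + 24x³ − 24x². Remainder: −6x³ + 27x² − 28x + 15.
Step 2: lead(−6x³ + 27x² − 28x + 15) ÷ lead(D) = −6x³ ÷ x² = −6x. Subtract (−6x)·D = −6x³ + 24x² − 24x. Remainder: 3x² − 4x + 15.
Step 3: lead(3x² − 4x + 15) ÷ lead(D) = 3x² ÷ x² = 3. Subtract (3)·D = 3x² − 12x + 12. Remainder: 8x + 3.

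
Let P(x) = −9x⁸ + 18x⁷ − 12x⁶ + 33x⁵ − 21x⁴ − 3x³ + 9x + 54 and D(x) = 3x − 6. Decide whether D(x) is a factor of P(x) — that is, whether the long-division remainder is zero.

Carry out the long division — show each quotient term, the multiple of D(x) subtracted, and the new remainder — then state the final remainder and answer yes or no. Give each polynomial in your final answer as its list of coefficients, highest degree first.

Step 1: lead(−9x⁸ + 18x⁷ − 12x⁶ + 33x⁵ − 21x⁴ − 3x³ + 9x + 54) ÷ lead(D) = −9x⁸ ÷ 3x = −3x⁷. Subtract (−3x⁷)·D = −9x⁸ + 18x⁷. Remainder: −12x⁶ + 33x⁵ − 21x⁴ − 3x³ + 9x + 54.
Step 2: lead(−12x⁶ + 33x⁵ − 21x⁴ − 3x³ + 9x + 54) ÷ lead(D) = −12x⁶ ÷ 3x = −4x⁵. Subtract (−4x⁵)·D = −12x⁶ + 24x⁵. Remainder: 9x⁵ − 21x⁴ − 3x³ + 9x + 54.
Step 3: lead(9x⁵ − 21x⁴ − 3x³ + 9x + 54) ÷ lead(D) = 9x⁵ ÷ 3x = 3x⁴. Subtract (3x⁴)·D = 9x⁵ − 18x⁴. Remainder: −3x⁴ − 3x³ + 9x + 54.
Step 4: lead(−3x⁴ − 3x³ + 9x + 54) ÷ lead(D) = −3x⁴ ÷ 3x = −x³. Subtract (−x³)·D = −3x⁴ + 6x³. Remainder: −9x³ + 9x + 54.
Step 5: lead(−9x³ + 9x + 54) ÷ lead(D) = −9x³ ÷ 3x = −3x². Subtract (−3x²)·D = −9x³ + 18x². Remainder: −18x² + 9x + 54.
Step 6: lead(−18x² + 9x + 54) ÷ lead(D) = −18x² ÷ 3x = −6x. Subtract (−6x)·D = −18x² + 36x. Remainder: −27x + 54.
Step 7: lead(−27x + 54) ÷ lead(D) = −27x ÷ 3x = −9. Subtract (−9)·D = −27x + 54. Remainder: 0.

R = [0], so D(x) is a factor of P(x). yes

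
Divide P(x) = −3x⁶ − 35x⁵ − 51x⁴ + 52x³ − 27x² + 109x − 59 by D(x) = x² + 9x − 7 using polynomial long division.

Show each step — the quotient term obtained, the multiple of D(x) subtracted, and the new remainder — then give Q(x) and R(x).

Step 1: lead(−3x⁶ − 35x⁵ − 51x⁴ + 52x³ − 27x² + 109x − 59) ÷ lead(D) = −3x⁶ ÷ x² = −3x⁴. Subtract (−3x⁴)·D = −3x⁶ − 27x⁵ + 21x⁴. Remainder: −8x⁵ − 72x⁴ + 52x³ − 27x² + 109x − 59.
Step 2: lead(−8x⁵ − 72x⁴ + 52x³ − 27x² + 109x − 59) ÷ lead(D) = −8x⁵ ÷ x² = −8x³. Subtract (−8x³)·D = −8x⁵ − 72x⁴ + 56x³. Remainder: −4x³ − 27x² + 109x − 59.
Step 3: lead(−4x³ − 27x² + 109x − 59) ÷ lead(D) = −4x³ ÷ x² = −4x. Subtract (−4x)·D = −4x³ − 36x² + 28x. Remainder: 9x² + 81x − 59.
Step 4: lead(9x² + 81x − 59) ÷ lead(D) = 9x² ÷ x² = 9. Subtract (9)·D = 9x² + 81x − 63. Remainder: 4.

Q(x) = −3x⁴ − 8x³ − 4x + 9; R(x) = 4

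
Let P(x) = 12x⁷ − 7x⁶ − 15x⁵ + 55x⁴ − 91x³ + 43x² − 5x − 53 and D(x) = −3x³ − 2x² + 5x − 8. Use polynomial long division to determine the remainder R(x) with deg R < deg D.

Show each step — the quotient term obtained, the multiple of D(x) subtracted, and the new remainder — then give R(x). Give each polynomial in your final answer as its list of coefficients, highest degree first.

R = [-5, -3, -5]

Step 1: lead(12x⁷ − 7x⁶ − 15x⁵ + 55x⁴ − 91x³ + 43x² − 5x − 53) ÷ lead(D) = 12x⁷ ÷ −3x³ = −4x⁴. Subtract (−4x⁴)·D = 12x⁷ + 8x⁶ − 20x⁵ + 32x⁴. Remainder: −15x⁶ + 5x⁵ + 23x⁴ − 91x³ + 43x² − 5x − 53.
Step 2: lead(−15x⁶ + 5x⁵ + 23x⁴ − 91x³ + 43x² − 5x − 53) ÷ lead(D) = −15x⁶ ÷ −3x³ = 5x³. Subtract (5x³)·D = −15x⁶ − 10x⁵ + 25x⁴ − 40x³. Remainder: 15x⁵ − 2x⁴ − 51x³ + 43x² − 5x − 53.
Step 3: lead(15x⁵ − 2x⁴ − 51x³ + 43x² − 5x − 53) ÷ lead(D) = 15x⁵ ÷ −3x³ = −5x². Subtract (−5x²)·D = 15x⁵ + 10x⁴ − 25x³ + 40x². Remainder: −12x⁴ − 26x³ + 3x² − 5x − 53.
Step 4: lead(−12x⁴ − 26x³ + 3x² − 5x − 53) ÷ lead(D) = −12x⁴ ÷ −3x³ = 4x. Subtract (4x)·D = −12x⁴ − 8x³ + 20x² − 32x. Remainder: −18x³ − 17x² + 27x − 53.
Step 5: lead(−18x³ − 17x² + 27x − 53) ÷ lead(D) = −18x³ ÷ −3x³ = 6. Subtract (6)·D = −18x³ − 12x² + 30x − 48. Remainder: −5x² − 3x − 5.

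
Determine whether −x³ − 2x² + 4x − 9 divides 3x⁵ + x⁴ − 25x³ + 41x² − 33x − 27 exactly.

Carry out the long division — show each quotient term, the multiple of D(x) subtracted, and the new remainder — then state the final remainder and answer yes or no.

R(x) = 0, so D(x) is a factor of P(x). yes

Step 1: lead(3x⁵ + x⁴ − 25x³ + 41x² − 33x − 27) ÷ lead(D) = 3x⁵ ÷ −x³ = −3x². Subtract (−3x²)·D = 3x⁵ + 6x⁴ − 12x³ + 27x². Remainder: −5x⁴ − 13x³ + 14x² − 33x − 27.
Step 2: lead(−5x⁴ − 13x³ + 14x² − 33x − 27) ÷ lead(D) = −5x⁴ ÷ −x³ = 5x. Subtract (5x)·D = −5x⁴ − 10x³ + 20x² − 45x. Remainder: −3x³ − 6x² + 12x − 27.
Step 3: lead(−3x³ − 6x² + 12x − 27) ÷ lead(D) = −3x³ ÷ −x³ = 3. Subtract (3)·D = −3x³ − 6x² + 12x − 27. Remainder: 0.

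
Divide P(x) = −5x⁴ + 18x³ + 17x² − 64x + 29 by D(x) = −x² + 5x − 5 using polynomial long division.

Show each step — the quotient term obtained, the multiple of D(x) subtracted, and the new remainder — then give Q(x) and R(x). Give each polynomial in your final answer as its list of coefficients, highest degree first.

Step 1: lead(−5x⁴ + 18x³ + 17x² − 64x + 29) ÷ lead(D) = −5x⁴ ÷ −x² = 5x². Subtract (5x²)·D = −5x⁴ + 25x³ − 25x². Remainder: −7x³ + 42x² − 64x + 29.
Step 2: lead(−7x³ + 42x² − 64x + 29) ÷ lead(D) = −7x³ ÷ −x² = 7x. Subtract (7x)·D = −7x³ + 35x² − 35x. Remainder: 7x² − 29x + 29.
Step 3: lead(7x² − 29x + 29) ÷ lead(D) = 7x² ÷ −x² = −7. Subtract (−7)·D = 7x² − 35x + 35. Remainder: 6x − 6.

Q = [5, 7, -7]; R = [6, -6]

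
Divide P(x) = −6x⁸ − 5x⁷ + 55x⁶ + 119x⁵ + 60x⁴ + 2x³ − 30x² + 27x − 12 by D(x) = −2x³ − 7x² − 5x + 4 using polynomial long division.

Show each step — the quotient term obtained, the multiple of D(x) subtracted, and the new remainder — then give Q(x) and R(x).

Q(x) = 3x⁵ − 8x⁴ − 7x³ − 9x² + 3x − 3; R(x) = 0

Step 1: lead(−6x⁸ − 5x⁷ + 55x⁶ + 119x⁵ + 60x⁴ + 2x³ − 30x² + 27x − 12) ÷ lead(D) = −6x⁸ ÷ −2x³ = 3x⁵. Subtract (3x⁵)·D = −6x⁸ − 21x⁷ − 15x⁶ + 12x⁵. Remainder: 16x⁷ + 70x⁶ + 107x⁵ + 60x⁴ + 2x³ − 30x² + 27x − 12.
Step 2: lead(16x⁷ + 70x⁶ + 107x⁵ + 60x⁴ + 2x³ − 30x² + 27x − 12) ÷ lead(D) = 16x⁷ ÷ −2x³ = −8x⁴. Subtract (−8x⁴)·D = 16x⁷ + 56x⁶ + 40x⁵ − 32x⁴. Remainder: 14x⁶ + 67x⁵ + 92x⁴ + 2x³ − 30x² + 27x − 12.
Step 3: lead(14x⁶ + 67x⁵ + 92x⁴ + 2x³ − 30x² + 27x − 12) ÷ lead(D) = 14x⁶ ÷ −2x³ = −7x³. Subtract (−7x³)·D = 14x⁶ + 49x⁵ + 35x⁴ − 28x³. Remainder: 18x⁵ + 57x⁴ + 30x³ − 30x² + 27x − 12.
Step 4: lead(18x⁵ + 57x⁴ + 30x³ − 30x² + 27x − 12) ÷ lead(D) = 18x⁵ ÷ −2x³ = −9x². Subtract (−9x²)·D = 18x⁵ + 63x⁴ + 45x³ − 36x². Remainder: −6x⁴ − 15x³ + 6x² + 27x − 12.
Step 5: lead(−6x⁴ − 15x³ + 6x² + 27x − 12) ÷ lead(D) = −6x⁴ ÷ −2x³ = 3x. Subtract (3x)·D = −6x⁴ − 21x³ − 15x² + 12x. Remainder: 6x³ + 21x² + 15x − 12.
Step 6: lead(6x³ + 21x² + 15x − 12) ÷ lead(D) = 6x³ ÷ −2x³ = −3. Subtract (−3)·D = 6x³ + 21x² + 15x − 12. Remainder: 0.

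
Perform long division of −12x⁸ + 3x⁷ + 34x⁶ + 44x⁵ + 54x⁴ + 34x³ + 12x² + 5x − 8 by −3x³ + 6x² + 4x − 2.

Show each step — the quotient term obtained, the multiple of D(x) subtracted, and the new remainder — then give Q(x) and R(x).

Q(x) = 4x⁵ + 7x⁴ + 8x³ + 8x² + 4x + 2; R(x) = 5x − 4

Step 1: lead(−12x⁸ + 3x⁷ + 34x⁶ + 44x⁵ + 54x⁴ + 34x³ + 12x² + 5x − 8) ÷ lead(D) = −12x⁸ ÷ −3x³ = 4x⁵. Subtract (4x⁵)·D = −12x⁸ + 24x⁷ + 16x⁶ − 8x⁵. Remainder: −21x⁷ + 18x⁶ + 52x⁵ + 54x⁴ + 34x³ + 12x² + 5x − 8.
Step 2: lead(−21x⁷ + 18x⁶ + 52x⁵ + 54x⁴ + 34x³ + 12x² + 5x − 8) ÷ lead(D) = −21x⁷ ÷ −3x³ = 7x⁴. Subtract (7x⁴)·D = −21x⁷ + 42x⁶ + 28x⁵ − 14x⁴. Remainder: −24x⁶ + 24x⁵ + 68x⁴ + 34x³ + 12x² + 5x − 8.
Step 3: lead(−24x⁶ + 24x⁵ + 68x⁴ + 34x³ + 12x² + 5x − 8) ÷ lead(D) = −24x⁶ ÷ −3x³ = 8x³. Subtract (8x³)·D = −24x⁶ + 48x⁵ + 32x⁴ − 16x³. Remainder: −24x⁵ + 36x⁴ + 50x³ + 12x² + 5x − 8.
Step 4: lead(−24x⁵ + 36x⁴ + 50x³ + 12x² + 5x − 8) ÷ lead(D) = −24x⁵ ÷ −3x³ = 8x². Subtract (8x²)·D = −24x⁵ + 48x⁴ + 32x³ − 16x². Remainder: −12x⁴ + 18x³ + 28x² + 5x − 8.
Step 5: lead(−12x⁴ + 18x³ + 28x² + 5x − 8) ÷ lead(D) = −12x⁴ ÷ −3x³ = 4x. Subtract (4x)·D = −12x⁴ + 24x³ + 16x² − 8x. Remainder: −6x³ + 12x² + 13x − 8.
Step 6: lead(−6x³ + 12x² + 13x − 8) ÷ lead(D) = −6x³ ÷ −3x³ = 2. Subtract (2)·D = −6x³ + 12x² + 8x − 4. Remainder: 5x − 4.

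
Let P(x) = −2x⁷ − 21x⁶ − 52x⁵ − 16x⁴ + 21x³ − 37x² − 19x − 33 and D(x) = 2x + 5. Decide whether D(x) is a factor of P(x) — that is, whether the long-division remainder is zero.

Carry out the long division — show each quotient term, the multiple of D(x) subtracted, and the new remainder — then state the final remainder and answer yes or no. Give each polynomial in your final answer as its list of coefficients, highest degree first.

R = [2], so D(x) is not a factor of P(x). no

Step 1: lead(−2x⁷ − 21x⁶ − 52x⁵ − 16x⁴ + 21x³ − 37x² − 19x − 33) ÷ lead(D) = −2x⁷ ÷ 2x = −x⁶. Subtract (−x⁶)·D = −2x⁷ − 5x⁶. Remainder: −16x⁶ − 52x⁵ − 16x⁴ + 21x³ − 37x² − 19x − 33.
Step 2: lead(−16x⁶ − 52x⁵ − 16x⁴ + 21x³ − 37x² − 19x − 33) ÷ lead(D) = −16x⁶ ÷ 2x = −8x⁵. Subtract (−8x⁵)·D = −16x⁶ − 40x⁵. Remainder: −12x⁵ − 16x⁴ + 21x³ − 37x² − 19x − 33.
Step 3: lead(−12x⁵ − 16x⁴ + 21x³ − 37x² − 19x − 33) ÷ lead(D) = −12x⁵ ÷ 2x = −6x⁴. Subtract (−6x⁴)·D = −12x⁵ − 30x⁴. Remainder: 14x⁴ + 21x³ − 37x² − 19x − 33.
Step 4: lead(14x⁴ + 21x³ − 37x² − 19x − 33) ÷ lead(D) = 14x⁴ ÷ 2x = 7x³. Subtract (7x³)·D = 14x⁴ + 35x³. Remainder: −14x³ − 37x² − 19x − 33.
Step 5: lead(−14x³ − 37x² − 19x − 33) ÷ lead(D) = −14x³ ÷ 2x = −7x². Subtract (−7x²)·D = −14x³ − 35x². Remainder: −2x² − 19x − 33.
Step 6: lead(−2x² − 19x − 33) ÷ lead(D) = −2x² ÷ 2x = −x. Subtract (−x)·D = −2x² − 5x. Remainder: −14x − 33.
Step 7: lead(−14x − 33) ÷ lead(D) = −14x ÷ 2x = −7. Subtract (−7)·D = −14x − 35. Remainder: 2.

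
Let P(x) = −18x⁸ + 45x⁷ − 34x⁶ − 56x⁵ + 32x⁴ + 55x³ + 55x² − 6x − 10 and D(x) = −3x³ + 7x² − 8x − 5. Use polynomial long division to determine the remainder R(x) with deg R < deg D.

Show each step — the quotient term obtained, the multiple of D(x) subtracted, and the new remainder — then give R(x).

Step 1: lead(−18x⁸ + 45x⁷ − 34x⁶ − 56x⁵ + 32x⁴ + 55x³ + 55x² − 6x − 10) ÷ lead(D) = −18x⁸ ÷ −3x³ = 6x⁵. Subtract (6x⁵)·D = −18x⁸ + 42x⁷ − 48x⁶ − 30x⁵. Remainder: 3x⁷ + 14x⁶ − 26x⁵ + 32x⁴ + 55x³ + 55x² − 6x − 10.
Step 2: lead(3x⁷ + 14x⁶ − 26x⁵ + 32x⁴ + 55x³ + 55x² − 6x − 10) ÷ lead(D) = 3x⁷ ÷ −3x³ = −x⁴. Subtract (−x⁴)·D = 3x⁷ − 7x⁶ + 8x⁵ + 5x⁴. Remainder: 21x⁶ − 34x⁵ + 27x⁴ + 55x³ + 55x² − 6x − 10.
Step 3: lead(21x⁶ − 34x⁵ + 27x⁴ + 55x³ + 55x² − 6x − 10) ÷ lead(D) = 21x⁶ ÷ −3x³ = −7x³. Subtract (−7x³)·D = 21x⁶ − 49x⁵ + 56x⁴ + 35x³. Remainder: 15x⁵ − 29x⁴ + 20x³ + 55x² − 6x − 10.
Step 4: lead(15x⁵ − 29x⁴ + 20x³ + 55x² − 6x − 10) ÷ lead(D) = 15x⁵ ÷ −3x³ = −5x². Subtract (−5x²)·D = 15x⁵ − 35x⁴ + 40x³ + 25x². Remainder: 6x⁴ − 20x³ + 30x² − 6x − 10.
Step 5: lead(6x⁴ − 20x³ + 30x² − 6x − 10) ÷ lead(D) = 6x⁴ ÷ −3x³ = −2x. Subtract (−2x)·D = 6x⁴ − 14x³ + 16x² + 10x. Remainder: −6x³ + 14x² − 16x − 10.
Step 6: lead(−6x³ + 14x² − 16x − 10) ÷ lead(D) = −6x³ ÷ −3x³ = 2. Subtract (2)·D = −6x³ + 14x² − 16x − 10. Remainder: 0.

R(x) = 0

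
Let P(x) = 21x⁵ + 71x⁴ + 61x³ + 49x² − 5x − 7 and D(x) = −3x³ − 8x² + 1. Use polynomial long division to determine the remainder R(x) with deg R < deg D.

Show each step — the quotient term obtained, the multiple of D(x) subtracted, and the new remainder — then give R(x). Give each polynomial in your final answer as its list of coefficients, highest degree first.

R = [0]

Step 1: lead(21x⁵ + 71x⁴ + 61x³ + 49x² − 5x − 7) ÷ lead(D) = 21x⁵ ÷ −3x³ = −7x². Subtract (−7x²)·D = 21x⁵ + 56x⁴ − 7x². Remainder: 15x⁴ + 61x³ + 56x² − 5x − 7.
Step 2: lead(15x⁴ + 61x³ + 56x² − 5x − 7) ÷ lead(D) = 15x⁴ ÷ −3x³ = −5x. Subtract (−5x)·D = 15x⁴ + 40x³ − 5x. Remainder: 21x³ + 56x² − 7.
Step 3: lead(21x³ + 56x² − 7) ÷ lead(D) = 21x³ ÷ −3x³ = −7. Subtract (−7)·D = 21x³ + 56x² − 7. Remainder: 0.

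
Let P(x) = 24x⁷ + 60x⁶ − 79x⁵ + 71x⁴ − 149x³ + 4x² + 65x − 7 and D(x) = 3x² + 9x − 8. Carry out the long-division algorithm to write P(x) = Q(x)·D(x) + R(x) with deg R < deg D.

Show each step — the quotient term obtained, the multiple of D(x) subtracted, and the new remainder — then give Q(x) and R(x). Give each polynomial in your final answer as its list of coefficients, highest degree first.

Step 1: lead(24x⁷ + 60x⁶ − 79x⁵ + 71x⁴ − 149x³ + 4x² + 65x − 7) ÷ lead(D) = 24x⁷ ÷ 3x² = 8x⁵. Subtract (8x⁵)·D = 24x⁷ + 72x⁶ − 64x⁵. Remainder: −12x⁶ − 15x⁵ + 71x⁴ − 149x³ + 4x² + 65x − 7.
Step 2: lead(−12x⁶ − 15x⁵ + 71x⁴ − 149x³ + 4x² + 65x − 7) ÷ lead(D) = −12x⁶ ÷ 3x² = −4x⁴. Subtract (−4x⁴)·D = −12x⁶ − 36x⁵ + 32x⁴. Remainder: 21x⁵ + 39x⁴ − 149x³ + 4x² + 65x − 7.
Step 3: lead(21x⁵ + 39x⁴ − 149x³ + 4x² + 65x − 7) ÷ lead(D) = 21x⁵ ÷ 3x² = 7x³. Subtract (7x³)·D = 21x⁵ + 63x⁴ − 56x³. Remainder: −24x⁴ − 93x³ + 4x² + 65x − 7.
Step 4: lead(−24x⁴ − 93x³ + 4x² + 65x − 7) ÷ lead(D) = −24x⁴ ÷ 3x² = −8x². Subtract (−8x²)·D = −24x⁴ − 72x³ + 64x². Remainder: −21x³ − 60x² + 65x − 7.
Step 5: lead(−21x³ − 60x² + 65x − 7) ÷ lead(D) = −21x³ ÷ 3x² = −7x. Subtract (−7x)·D = −21x³ − 63x² + 56x. Remainder: 3x² + 9x − 7.
Step 6: lead(3x² + 9x − 7) ÷ lead(D) = 3x² ÷ 3x² = 1. Subtract (1)·D = 3x² + 9x − 8. Remainder: 1.

Q = [8, -4, 7, -8, -7, 1]; R = [1]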